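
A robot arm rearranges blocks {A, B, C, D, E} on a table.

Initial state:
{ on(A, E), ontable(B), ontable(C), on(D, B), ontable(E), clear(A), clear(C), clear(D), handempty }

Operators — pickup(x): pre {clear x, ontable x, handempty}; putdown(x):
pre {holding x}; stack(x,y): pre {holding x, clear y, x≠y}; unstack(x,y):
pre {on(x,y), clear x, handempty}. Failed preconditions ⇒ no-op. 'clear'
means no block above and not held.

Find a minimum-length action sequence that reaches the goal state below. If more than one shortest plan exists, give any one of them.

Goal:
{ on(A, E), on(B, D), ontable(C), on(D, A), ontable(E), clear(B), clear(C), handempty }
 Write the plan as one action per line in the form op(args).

step 1 (unstack(D, B)): towers=[B; C; E/A] holding=D
step 2 (stack(D, A)): towers=[B; C; E/A/D] holding=-
step 3 (pickup(B)): towers=[C; E/A/D] holding=B
step 4 (stack(B, D)): towers=[C; E/A/D/B] holding=-
goal check: towers=[C; E/A/D/B] holding=- — reached (length 4, optimal by BFS)

unstack(D, B)
stack(D, A)
pickup(B)
stack(B, D)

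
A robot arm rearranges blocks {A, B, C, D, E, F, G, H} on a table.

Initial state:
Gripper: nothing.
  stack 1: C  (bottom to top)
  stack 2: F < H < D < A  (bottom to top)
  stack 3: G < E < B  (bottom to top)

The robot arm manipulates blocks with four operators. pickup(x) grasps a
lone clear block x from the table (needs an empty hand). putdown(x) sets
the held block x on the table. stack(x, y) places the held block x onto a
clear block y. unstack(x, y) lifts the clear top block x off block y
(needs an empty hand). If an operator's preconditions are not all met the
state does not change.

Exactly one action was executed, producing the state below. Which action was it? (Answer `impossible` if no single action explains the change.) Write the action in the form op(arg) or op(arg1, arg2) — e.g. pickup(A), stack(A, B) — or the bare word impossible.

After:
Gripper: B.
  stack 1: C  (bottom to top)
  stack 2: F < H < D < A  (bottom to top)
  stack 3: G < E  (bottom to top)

target: towers=[C; F/H/D/A; G/E] holding=B
     unstack(A, D) → towers=[C; F/H/D; G/E/B] holding=A
     unstack(B, E) → towers=[C; F/H/D/A; G/E] holding=B  ← match
         pickup(C) → towers=[F/H/D/A; G/E/B] holding=C

unstack(B, E)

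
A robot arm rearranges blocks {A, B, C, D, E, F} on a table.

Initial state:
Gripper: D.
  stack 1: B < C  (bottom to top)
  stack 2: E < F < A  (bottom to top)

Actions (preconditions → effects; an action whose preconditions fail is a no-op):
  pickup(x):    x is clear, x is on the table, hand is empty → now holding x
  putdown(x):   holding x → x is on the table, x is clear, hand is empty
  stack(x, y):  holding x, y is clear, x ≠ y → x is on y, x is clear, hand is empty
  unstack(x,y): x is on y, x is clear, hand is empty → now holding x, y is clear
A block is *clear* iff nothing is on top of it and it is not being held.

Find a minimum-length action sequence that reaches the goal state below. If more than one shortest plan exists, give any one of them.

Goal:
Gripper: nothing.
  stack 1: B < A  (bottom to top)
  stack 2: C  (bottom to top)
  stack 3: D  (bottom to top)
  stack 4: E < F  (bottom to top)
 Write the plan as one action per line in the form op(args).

putdown(D)
unstack(C, B)
putdown(C)
unstack(A, F)
stack(A, B)

step 1 (putdown(D)): towers=[B/C; D; E/F/A] holding=-
step 2 (unstack(C, B)): towers=[B; D; E/F/A] holding=C
step 3 (putdown(C)): towers=[B; C; D; E/F/A] holding=-
step 4 (unstack(A, F)): towers=[B; C; D; E/F] holding=A
step 5 (stack(A, B)): towers=[B/A; C; D; E/F] holding=-
goal check: towers=[B/A; C; D; E/F] holding=- — reached (length 5, optimal by BFS)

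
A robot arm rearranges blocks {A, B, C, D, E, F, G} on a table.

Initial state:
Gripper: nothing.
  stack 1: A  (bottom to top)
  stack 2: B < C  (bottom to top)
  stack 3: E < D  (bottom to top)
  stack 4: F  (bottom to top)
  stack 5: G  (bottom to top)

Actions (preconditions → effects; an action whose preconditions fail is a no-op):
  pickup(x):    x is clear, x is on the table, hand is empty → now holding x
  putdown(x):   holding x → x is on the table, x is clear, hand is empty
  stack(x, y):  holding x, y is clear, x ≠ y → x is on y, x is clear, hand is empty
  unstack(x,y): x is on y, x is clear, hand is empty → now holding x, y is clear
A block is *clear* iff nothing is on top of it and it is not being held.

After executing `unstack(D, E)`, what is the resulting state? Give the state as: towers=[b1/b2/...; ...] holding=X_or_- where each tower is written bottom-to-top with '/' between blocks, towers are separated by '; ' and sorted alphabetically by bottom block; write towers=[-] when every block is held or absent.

before: towers=[A; B/C; E/D; F; G] holding=-
pre[unstack(D, E)]: on(D,E) yes, clear(D) yes, handempty yes
all met → apply unstack(D, E)
after:  towers=[A; B/C; E; F; G] holding=D

towers=[A; B/C; E; F; G] holding=D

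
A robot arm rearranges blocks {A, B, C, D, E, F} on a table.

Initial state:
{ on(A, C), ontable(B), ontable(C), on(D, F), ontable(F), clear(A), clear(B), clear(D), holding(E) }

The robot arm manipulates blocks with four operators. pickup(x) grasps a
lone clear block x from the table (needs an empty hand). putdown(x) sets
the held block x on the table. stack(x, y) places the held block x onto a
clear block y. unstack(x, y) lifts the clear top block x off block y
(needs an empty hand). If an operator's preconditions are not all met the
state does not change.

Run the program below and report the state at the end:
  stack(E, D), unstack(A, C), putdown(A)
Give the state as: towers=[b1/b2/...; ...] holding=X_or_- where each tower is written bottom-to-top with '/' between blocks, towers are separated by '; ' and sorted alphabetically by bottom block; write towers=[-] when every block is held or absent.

towers=[A; B; C; F/D/E] holding=-

step 1 (stack(E, D)): towers=[B; C/A; F/D/E] holding=-
step 2 (unstack(A, C)): towers=[B; C; F/D/E] holding=A
step 3 (putdown(A)): towers=[A; B; C; F/D/E] holding=-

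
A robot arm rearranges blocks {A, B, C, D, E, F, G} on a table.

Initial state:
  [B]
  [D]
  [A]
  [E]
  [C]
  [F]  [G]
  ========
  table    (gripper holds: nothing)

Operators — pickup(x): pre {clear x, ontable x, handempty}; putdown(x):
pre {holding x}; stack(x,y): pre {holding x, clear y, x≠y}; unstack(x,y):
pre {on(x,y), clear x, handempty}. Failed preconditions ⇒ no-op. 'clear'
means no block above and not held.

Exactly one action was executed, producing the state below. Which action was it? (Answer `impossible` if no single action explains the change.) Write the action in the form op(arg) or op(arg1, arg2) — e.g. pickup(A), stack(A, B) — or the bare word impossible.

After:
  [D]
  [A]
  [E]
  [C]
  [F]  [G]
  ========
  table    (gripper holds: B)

unstack(B, D)

target: towers=[F/C/E/A/D; G] holding=B
     unstack(B, D) → towers=[F/C/E/A/D; G] holding=B  ← match
         pickup(G) → towers=[F/C/E/A/D/B] holding=G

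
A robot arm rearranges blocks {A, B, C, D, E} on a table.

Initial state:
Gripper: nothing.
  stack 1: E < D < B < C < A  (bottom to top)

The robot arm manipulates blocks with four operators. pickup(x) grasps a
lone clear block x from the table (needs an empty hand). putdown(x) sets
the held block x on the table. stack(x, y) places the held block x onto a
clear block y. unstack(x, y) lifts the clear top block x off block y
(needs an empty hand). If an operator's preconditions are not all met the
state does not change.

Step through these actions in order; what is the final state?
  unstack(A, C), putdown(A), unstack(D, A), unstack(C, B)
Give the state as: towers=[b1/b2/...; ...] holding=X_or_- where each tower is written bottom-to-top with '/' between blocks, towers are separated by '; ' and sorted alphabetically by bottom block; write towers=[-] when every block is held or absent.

towers=[A; E/D/B] holding=C

step 1 (unstack(A, C)): towers=[E/D/B/C] holding=A
step 2 (putdown(A)): towers=[A; E/D/B/C] holding=-
step 3 (unstack(D, A)) [no-op]: towers=[A; E/D/B/C] holding=-
step 4 (unstack(C, B)): towers=[A; E/D/B] holding=C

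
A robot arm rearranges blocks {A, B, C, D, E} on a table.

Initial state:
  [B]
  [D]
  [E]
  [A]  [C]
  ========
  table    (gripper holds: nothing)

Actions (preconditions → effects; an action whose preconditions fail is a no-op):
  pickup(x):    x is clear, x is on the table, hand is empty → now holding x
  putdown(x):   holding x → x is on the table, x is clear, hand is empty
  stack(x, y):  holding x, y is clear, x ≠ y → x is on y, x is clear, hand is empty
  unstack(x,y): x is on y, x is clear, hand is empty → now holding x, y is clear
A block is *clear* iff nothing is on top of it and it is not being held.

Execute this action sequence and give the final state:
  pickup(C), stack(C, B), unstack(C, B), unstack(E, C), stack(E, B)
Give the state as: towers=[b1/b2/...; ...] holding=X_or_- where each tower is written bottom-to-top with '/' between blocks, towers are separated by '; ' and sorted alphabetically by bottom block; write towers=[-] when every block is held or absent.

towers=[A/E/D/B] holding=C

step 1 (pickup(C)): towers=[A/E/D/B] holding=C
step 2 (stack(C, B)): towers=[A/E/D/B/C] holding=-
step 3 (unstack(C, B)): towers=[A/E/D/B] holding=C
step 4 (unstack(E, C)) [no-op]: towers=[A/E/D/B] holding=C
step 5 (stack(E, B)) [no-op]: towers=[A/E/D/B] holding=C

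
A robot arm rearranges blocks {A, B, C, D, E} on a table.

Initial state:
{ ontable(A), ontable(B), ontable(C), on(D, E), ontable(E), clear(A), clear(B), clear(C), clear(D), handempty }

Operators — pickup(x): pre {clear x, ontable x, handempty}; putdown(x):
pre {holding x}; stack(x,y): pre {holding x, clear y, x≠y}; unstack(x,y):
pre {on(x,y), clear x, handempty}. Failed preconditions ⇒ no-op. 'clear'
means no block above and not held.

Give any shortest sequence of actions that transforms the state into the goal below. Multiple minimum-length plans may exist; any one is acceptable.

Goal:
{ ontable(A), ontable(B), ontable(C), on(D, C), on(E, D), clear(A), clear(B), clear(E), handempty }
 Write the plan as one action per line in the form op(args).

step 1 (unstack(D, E)): towers=[A; B; C; E] holding=D
step 2 (stack(D, C)): towers=[A; B; C/D; E] holding=-
step 3 (pickup(E)): towers=[A; B; C/D] holding=E
step 4 (stack(E, D)): towers=[A; B; C/D/E] holding=-
goal check: towers=[A; B; C/D/E] holding=- — reached (length 4, optimal by BFS)

unstack(D, E)
stack(D, C)
pickup(E)
stack(E, D)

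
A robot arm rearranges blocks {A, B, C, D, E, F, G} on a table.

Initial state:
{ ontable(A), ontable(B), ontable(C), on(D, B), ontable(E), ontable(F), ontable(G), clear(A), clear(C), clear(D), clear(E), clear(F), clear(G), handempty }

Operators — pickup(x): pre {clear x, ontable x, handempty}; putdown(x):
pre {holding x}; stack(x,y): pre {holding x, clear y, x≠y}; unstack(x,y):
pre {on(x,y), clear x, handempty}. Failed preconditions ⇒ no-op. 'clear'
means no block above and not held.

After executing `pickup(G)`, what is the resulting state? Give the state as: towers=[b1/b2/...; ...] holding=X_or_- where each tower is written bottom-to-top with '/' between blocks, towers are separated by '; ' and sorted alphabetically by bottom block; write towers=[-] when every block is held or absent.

towers=[A; B/D; C; E; F] holding=G

before: towers=[A; B/D; C; E; F; G] holding=-
pre[pickup(G)]: clear(G) ok, ontable(G) ok, handempty ok
all met → apply pickup(G)
after:  towers=[A; B/D; C; E; F] holding=G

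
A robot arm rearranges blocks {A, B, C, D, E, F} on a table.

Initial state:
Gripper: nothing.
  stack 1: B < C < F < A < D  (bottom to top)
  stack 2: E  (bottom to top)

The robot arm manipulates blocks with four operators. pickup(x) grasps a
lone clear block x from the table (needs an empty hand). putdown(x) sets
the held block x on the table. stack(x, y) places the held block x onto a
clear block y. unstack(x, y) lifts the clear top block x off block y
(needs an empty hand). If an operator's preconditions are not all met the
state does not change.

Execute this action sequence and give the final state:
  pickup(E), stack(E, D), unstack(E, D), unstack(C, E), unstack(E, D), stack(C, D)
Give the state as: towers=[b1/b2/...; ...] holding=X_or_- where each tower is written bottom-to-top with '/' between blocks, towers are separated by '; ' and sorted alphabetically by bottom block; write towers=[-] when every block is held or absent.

towers=[B/C/F/A/D] holding=E

step 1 (pickup(E)): towers=[B/C/F/A/D] holding=E
step 2 (stack(E, D)): towers=[B/C/F/A/D/E] holding=-
step 3 (unstack(E, D)): towers=[B/C/F/A/D] holding=E
step 4 (unstack(C, E)) [no-op]: towers=[B/C/F/A/D] holding=E
step 5 (unstack(E, D)) [no-op]: towers=[B/C/F/A/D] holding=E
step 6 (stack(C, D)) [no-op]: towers=[B/C/F/A/D] holding=E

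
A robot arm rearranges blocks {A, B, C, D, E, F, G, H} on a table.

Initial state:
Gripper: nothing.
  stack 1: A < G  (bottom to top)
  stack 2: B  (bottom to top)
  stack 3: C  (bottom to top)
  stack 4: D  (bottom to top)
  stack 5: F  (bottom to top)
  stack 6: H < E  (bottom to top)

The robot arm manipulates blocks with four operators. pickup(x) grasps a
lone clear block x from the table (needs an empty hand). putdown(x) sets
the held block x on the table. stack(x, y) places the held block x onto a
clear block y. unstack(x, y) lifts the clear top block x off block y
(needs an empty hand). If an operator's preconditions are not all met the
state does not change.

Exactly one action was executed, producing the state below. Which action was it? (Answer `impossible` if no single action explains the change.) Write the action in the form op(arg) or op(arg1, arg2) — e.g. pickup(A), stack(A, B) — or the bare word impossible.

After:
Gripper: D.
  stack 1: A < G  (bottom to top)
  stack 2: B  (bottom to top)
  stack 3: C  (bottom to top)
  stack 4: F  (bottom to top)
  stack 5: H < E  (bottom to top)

pickup(D)

target: towers=[A/G; B; C; F; H/E] holding=D
     unstack(G, A) → towers=[A; B; C; D; F; H/E] holding=G
     unstack(E, H) → towers=[A/G; B; C; D; F; H] holding=E
         pickup(B) → towers=[A/G; C; D; F; H/E] holding=B
         pickup(F) → towers=[A/G; B; C; D; H/E] holding=F
         pickup(D) → towers=[A/G; B; C; F; H/E] holding=D  ← match
         pickup(C) → towers=[A/G; B; D; F; H/E] holding=C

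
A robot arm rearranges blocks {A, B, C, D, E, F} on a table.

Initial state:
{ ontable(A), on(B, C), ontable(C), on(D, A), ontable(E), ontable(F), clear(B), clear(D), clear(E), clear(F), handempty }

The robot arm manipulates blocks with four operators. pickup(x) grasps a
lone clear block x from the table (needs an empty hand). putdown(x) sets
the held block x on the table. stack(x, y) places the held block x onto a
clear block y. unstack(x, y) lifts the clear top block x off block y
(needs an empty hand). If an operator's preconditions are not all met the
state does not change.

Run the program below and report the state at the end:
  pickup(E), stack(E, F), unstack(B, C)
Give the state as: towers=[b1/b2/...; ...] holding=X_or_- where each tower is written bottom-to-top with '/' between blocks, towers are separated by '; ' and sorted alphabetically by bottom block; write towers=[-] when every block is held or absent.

step 1 (pickup(E)): towers=[A/D; C/B; F] holding=E
step 2 (stack(E, F)): towers=[A/D; C/B; F/E] holding=-
step 3 (unstack(B, C)): towers=[A/D; C; F/E] holding=B

towers=[A/D; C; F/E] holding=B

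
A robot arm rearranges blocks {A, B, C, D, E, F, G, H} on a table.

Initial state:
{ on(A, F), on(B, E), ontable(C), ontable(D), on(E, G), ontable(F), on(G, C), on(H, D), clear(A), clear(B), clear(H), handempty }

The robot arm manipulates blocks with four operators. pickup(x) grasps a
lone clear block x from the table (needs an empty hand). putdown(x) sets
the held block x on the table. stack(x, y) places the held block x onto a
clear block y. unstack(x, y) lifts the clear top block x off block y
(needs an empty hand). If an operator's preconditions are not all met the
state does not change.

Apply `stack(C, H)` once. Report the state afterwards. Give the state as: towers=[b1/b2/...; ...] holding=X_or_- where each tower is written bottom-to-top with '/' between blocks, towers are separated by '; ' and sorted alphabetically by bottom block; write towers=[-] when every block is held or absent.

towers=[C/G/E/B; D/H; F/A] holding=-

before: towers=[C/G/E/B; D/H; F/A] holding=-
pre[stack(C, H)]: holding(C) no, clear(H) yes, C≠H yes
holding(C) unmet → stack(C, H) is a no-op
after:  towers=[C/G/E/B; D/H; F/A] holding=-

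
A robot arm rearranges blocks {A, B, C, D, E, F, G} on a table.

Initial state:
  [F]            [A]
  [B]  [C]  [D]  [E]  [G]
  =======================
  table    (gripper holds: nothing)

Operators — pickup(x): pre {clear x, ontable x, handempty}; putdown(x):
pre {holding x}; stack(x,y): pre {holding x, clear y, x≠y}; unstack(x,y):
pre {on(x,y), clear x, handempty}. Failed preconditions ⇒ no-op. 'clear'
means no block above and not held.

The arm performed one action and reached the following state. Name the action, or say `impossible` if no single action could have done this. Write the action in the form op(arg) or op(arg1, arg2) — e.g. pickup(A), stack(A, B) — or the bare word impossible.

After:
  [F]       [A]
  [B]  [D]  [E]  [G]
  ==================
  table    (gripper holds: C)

pickup(C)

target: towers=[B/F; D; E/A; G] holding=C
     unstack(F, B) → towers=[B; C; D; E/A; G] holding=F
         pickup(G) → towers=[B/F; C; D; E/A] holding=G
         pickup(D) → towers=[B/F; C; E/A; G] holding=D
     unstack(A, E) → towers=[B/F; C; D; E; G] holding=A
         pickup(C) → towers=[B/F; D; E/A; G] holding=C  ← match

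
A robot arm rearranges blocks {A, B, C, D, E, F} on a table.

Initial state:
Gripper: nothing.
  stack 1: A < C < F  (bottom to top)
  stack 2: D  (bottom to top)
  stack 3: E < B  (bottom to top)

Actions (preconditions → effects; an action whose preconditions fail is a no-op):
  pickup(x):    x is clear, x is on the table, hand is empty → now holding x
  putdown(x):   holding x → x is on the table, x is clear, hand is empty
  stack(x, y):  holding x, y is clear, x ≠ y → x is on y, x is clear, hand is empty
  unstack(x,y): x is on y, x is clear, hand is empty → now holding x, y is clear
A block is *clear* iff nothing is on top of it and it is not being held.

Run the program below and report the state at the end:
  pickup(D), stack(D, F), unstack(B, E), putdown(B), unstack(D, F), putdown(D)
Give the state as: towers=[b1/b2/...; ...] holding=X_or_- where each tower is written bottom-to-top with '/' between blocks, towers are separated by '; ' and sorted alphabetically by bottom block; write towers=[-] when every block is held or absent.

step 1 (pickup(D)): towers=[A/C/F; E/B] holding=D
step 2 (stack(D, F)): towers=[A/C/F/D; E/B] holding=-
step 3 (unstack(B, E)): towers=[A/C/F/D; E] holding=B
step 4 (putdown(B)): towers=[A/C/F/D; B; E] holding=-
step 5 (unstack(D, F)): towers=[A/C/F; B; E] holding=D
step 6 (putdown(D)): towers=[A/C/F; B; D; E] holding=-

towers=[A/C/F; B; D; E] holding=-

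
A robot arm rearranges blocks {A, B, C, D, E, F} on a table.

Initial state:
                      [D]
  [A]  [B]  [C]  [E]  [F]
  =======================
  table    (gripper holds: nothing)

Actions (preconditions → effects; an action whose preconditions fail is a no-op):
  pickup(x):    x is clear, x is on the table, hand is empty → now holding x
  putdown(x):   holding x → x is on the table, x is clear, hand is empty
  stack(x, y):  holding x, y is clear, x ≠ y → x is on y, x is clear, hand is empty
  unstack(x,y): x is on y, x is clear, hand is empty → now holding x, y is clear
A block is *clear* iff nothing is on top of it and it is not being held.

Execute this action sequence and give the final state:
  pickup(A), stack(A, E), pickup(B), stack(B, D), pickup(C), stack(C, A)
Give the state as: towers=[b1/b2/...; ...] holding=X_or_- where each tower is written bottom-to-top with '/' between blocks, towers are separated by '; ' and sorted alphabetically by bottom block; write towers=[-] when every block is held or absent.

towers=[E/A/C; F/D/B] holding=-

step 1 (pickup(A)): towers=[B; C; E; F/D] holding=A
step 2 (stack(A, E)): towers=[B; C; E/A; F/D] holding=-
step 3 (pickup(B)): towers=[C; E/A; F/D] holding=B
step 4 (stack(B, D)): towers=[C; E/A; F/D/B] holding=-
step 5 (pickup(C)): towers=[E/A; F/D/B] holding=C
step 6 (stack(C, A)): towers=[E/A/C; F/D/B] holding=-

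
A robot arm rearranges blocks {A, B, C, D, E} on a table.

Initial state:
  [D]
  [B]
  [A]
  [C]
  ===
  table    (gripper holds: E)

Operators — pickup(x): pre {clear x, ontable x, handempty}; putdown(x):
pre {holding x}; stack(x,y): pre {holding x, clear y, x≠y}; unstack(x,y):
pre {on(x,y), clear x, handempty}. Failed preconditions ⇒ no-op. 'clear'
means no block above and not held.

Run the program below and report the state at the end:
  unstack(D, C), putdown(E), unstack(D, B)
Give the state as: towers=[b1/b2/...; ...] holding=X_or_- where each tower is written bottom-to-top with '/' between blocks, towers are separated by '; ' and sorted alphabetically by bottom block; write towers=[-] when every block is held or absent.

towers=[C/A/B; E] holding=D

step 1 (unstack(D, C)) [no-op]: towers=[C/A/B/D] holding=E
step 2 (putdown(E)): towers=[C/A/B/D; E] holding=-
step 3 (unstack(D, B)): towers=[C/A/B; E] holding=D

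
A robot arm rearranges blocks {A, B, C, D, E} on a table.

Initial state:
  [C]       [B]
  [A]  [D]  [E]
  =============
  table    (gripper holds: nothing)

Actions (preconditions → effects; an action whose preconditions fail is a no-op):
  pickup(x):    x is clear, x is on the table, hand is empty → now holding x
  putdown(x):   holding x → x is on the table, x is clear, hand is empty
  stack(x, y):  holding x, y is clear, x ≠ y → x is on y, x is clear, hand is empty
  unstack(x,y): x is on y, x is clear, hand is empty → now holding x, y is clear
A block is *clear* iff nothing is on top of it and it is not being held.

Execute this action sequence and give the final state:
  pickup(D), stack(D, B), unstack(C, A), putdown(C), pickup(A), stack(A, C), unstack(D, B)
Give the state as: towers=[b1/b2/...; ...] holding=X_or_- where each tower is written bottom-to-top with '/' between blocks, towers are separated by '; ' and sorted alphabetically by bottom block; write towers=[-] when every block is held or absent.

step 1 (pickup(D)): towers=[A/C; E/B] holding=D
step 2 (stack(D, B)): towers=[A/C; E/B/D] holding=-
step 3 (unstack(C, A)): towers=[A; E/B/D] holding=C
step 4 (putdown(C)): towers=[A; C; E/B/D] holding=-
step 5 (pickup(A)): towers=[C; E/B/D] holding=A
step 6 (stack(A, C)): towers=[C/A; E/B/D] holding=-
step 7 (unstack(D, B)): towers=[C/A; E/B] holding=D

towers=[C/A; E/B] holding=D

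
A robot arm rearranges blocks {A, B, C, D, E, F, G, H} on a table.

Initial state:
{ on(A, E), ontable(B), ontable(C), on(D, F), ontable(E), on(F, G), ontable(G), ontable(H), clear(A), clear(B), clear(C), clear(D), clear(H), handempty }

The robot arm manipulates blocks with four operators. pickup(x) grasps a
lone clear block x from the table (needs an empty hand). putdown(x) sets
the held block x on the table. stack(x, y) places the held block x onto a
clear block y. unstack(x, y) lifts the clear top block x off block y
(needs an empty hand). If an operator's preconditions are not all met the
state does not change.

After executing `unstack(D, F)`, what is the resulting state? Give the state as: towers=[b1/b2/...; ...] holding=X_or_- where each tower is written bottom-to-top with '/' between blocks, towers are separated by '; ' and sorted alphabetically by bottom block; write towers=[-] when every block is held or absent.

towers=[B; C; E/A; G/F; H] holding=D

before: towers=[B; C; E/A; G/F/D; H] holding=-
pre[unstack(D, F)]: on(D,F) ok, clear(D) ok, handempty ok
all met → apply unstack(D, F)
after:  towers=[B; C; E/A; G/F; H] holding=D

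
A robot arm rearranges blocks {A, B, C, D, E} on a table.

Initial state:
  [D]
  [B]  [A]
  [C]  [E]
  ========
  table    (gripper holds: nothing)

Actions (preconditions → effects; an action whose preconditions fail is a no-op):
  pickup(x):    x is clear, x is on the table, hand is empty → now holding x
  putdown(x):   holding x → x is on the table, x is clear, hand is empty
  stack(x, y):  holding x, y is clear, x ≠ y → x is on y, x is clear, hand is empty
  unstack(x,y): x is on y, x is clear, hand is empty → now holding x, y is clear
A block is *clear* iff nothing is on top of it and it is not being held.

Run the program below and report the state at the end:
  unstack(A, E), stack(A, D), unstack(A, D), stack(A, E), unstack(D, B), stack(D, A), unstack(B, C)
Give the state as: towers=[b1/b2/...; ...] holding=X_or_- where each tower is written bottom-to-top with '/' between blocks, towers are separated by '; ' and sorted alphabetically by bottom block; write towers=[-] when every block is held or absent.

step 1 (unstack(A, E)): towers=[C/B/D; E] holding=A
step 2 (stack(A, D)): towers=[C/B/D/A; E] holding=-
step 3 (unstack(A, D)): towers=[C/B/D; E] holding=A
step 4 (stack(A, E)): towers=[C/B/D; E/A] holding=-
step 5 (unstack(D, B)): towers=[C/B; E/A] holding=D
step 6 (stack(D, A)): towers=[C/B; E/A/D] holding=-
step 7 (unstack(B, C)): towers=[C; E/A/D] holding=B

towers=[C; E/A/D] holding=B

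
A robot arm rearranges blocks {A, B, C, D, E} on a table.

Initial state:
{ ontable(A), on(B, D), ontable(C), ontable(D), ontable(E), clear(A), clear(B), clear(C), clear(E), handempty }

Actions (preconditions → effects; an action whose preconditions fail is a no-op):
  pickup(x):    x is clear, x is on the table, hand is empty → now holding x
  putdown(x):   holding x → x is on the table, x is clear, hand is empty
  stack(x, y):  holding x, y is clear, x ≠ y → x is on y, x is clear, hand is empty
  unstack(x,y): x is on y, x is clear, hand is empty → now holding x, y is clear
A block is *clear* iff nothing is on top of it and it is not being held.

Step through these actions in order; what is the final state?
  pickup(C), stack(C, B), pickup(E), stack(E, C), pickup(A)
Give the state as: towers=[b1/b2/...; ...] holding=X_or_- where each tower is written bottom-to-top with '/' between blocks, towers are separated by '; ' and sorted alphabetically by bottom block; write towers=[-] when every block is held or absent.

towers=[D/B/C/E] holding=A

step 1 (pickup(C)): towers=[A; D/B; E] holding=C
step 2 (stack(C, B)): towers=[A; D/B/C; E] holding=-
step 3 (pickup(E)): towers=[A; D/B/C] holding=E
step 4 (stack(E, C)): towers=[A; D/B/C/E] holding=-
step 5 (pickup(A)): towers=[D/B/C/E] holding=A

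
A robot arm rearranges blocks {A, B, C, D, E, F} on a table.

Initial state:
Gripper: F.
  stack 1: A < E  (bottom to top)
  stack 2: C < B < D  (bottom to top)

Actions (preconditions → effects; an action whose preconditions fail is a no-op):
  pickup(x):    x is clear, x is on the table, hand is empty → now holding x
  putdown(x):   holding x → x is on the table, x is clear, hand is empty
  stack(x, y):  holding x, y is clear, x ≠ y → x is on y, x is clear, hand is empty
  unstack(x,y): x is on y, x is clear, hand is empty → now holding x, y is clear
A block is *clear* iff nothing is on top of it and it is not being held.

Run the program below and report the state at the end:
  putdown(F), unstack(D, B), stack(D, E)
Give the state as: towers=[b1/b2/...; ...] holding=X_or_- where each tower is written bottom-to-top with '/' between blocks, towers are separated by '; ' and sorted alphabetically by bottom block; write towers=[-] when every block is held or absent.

step 1 (putdown(F)): towers=[A/E; C/B/D; F] holding=-
step 2 (unstack(D, B)): towers=[A/E; C/B; F] holding=D
step 3 (stack(D, E)): towers=[A/E/D; C/B; F] holding=-

towers=[A/E/D; C/B; F] holding=-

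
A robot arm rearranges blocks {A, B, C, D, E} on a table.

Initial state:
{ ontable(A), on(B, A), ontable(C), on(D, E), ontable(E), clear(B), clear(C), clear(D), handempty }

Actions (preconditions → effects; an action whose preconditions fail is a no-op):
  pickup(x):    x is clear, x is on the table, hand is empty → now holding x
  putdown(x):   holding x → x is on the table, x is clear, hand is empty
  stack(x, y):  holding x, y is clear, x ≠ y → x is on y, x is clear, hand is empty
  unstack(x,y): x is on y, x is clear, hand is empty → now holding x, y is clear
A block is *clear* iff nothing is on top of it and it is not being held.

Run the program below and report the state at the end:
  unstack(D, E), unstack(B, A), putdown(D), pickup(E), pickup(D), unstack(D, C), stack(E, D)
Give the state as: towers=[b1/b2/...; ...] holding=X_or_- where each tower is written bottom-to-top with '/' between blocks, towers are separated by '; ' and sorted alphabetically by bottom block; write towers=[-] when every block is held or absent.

towers=[A/B; C; D/E] holding=-

step 1 (unstack(D, E)): towers=[A/B; C; E] holding=D
step 2 (unstack(B, A)) [no-op]: towers=[A/B; C; E] holding=D
step 3 (putdown(D)): towers=[A/B; C; D; E] holding=-
step 4 (pickup(E)): towers=[A/B; C; D] holding=E
step 5 (pickup(D)) [no-op]: towers=[A/B; C; D] holding=E
step 6 (unstack(D, C)) [no-op]: towers=[A/B; C; D] holding=E
step 7 (stack(E, D)): towers=[A/B; C; D/E] holding=-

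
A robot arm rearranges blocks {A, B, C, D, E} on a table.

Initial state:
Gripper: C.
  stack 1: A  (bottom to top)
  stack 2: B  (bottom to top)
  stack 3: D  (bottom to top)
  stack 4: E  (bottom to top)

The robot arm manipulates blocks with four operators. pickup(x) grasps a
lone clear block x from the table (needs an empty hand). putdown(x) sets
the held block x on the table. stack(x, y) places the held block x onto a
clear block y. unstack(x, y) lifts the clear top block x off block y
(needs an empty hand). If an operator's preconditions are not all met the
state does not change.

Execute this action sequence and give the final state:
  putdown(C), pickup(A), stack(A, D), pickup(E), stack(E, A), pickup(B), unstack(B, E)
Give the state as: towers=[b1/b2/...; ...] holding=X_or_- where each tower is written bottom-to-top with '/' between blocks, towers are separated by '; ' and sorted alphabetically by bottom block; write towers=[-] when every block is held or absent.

towers=[C; D/A/E] holding=B

step 1 (putdown(C)): towers=[A; B; C; D; E] holding=-
step 2 (pickup(A)): towers=[B; C; D; E] holding=A
step 3 (stack(A, D)): towers=[B; C; D/A; E] holding=-
step 4 (pickup(E)): towers=[B; C; D/A] holding=E
step 5 (stack(E, A)): towers=[B; C; D/A/E] holding=-
step 6 (pickup(B)): towers=[C; D/A/E] holding=B
step 7 (unstack(B, E)) [no-op]: towers=[C; D/A/E] holding=B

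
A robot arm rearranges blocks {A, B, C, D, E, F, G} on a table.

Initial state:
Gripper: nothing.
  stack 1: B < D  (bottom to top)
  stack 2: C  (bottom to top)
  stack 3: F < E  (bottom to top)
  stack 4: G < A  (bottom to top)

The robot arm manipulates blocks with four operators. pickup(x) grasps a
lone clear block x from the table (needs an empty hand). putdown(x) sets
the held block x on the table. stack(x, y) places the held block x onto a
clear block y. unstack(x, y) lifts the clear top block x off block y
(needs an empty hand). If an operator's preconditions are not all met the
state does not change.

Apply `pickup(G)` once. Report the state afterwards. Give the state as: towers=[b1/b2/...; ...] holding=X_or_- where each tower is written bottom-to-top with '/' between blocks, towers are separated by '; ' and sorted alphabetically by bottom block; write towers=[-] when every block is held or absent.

before: towers=[B/D; C; F/E; G/A] holding=-
pre[pickup(G)]: clear(G) ✗, ontable(G) ✓, handempty ✓
clear(G) unmet → pickup(G) is a no-op
after:  towers=[B/D; C; F/E; G/A] holding=-

towers=[B/D; C; F/E; G/A] holding=-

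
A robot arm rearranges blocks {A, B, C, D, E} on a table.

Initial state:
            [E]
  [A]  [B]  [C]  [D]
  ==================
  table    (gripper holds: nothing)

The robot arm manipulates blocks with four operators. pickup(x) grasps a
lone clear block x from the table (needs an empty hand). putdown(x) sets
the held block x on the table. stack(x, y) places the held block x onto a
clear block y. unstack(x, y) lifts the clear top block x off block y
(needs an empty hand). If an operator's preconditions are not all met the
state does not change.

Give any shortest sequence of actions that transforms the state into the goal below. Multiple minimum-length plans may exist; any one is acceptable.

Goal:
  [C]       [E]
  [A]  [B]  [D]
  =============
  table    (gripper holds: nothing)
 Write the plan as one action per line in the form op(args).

unstack(E, C)
stack(E, D)
pickup(C)
stack(C, A)

step 1 (unstack(E, C)): towers=[A; B; C; D] holding=E
step 2 (stack(E, D)): towers=[A; B; C; D/E] holding=-
step 3 (pickup(C)): towers=[A; B; D/E] holding=C
step 4 (stack(C, A)): towers=[A/C; B; D/E] holding=-
goal check: towers=[A/C; B; D/E] holding=- — reached (length 4, optimal by BFS)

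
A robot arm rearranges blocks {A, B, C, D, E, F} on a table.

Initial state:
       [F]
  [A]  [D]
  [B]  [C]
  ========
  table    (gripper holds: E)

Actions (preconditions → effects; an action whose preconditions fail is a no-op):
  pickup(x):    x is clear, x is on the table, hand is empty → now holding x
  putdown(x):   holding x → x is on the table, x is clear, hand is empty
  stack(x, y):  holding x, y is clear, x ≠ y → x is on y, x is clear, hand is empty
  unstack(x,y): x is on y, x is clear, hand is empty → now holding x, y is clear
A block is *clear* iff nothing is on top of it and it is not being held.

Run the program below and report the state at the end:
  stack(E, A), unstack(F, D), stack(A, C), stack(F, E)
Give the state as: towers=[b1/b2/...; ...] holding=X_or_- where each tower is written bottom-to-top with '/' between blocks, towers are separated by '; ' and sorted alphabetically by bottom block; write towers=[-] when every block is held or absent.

step 1 (stack(E, A)): towers=[B/A/E; C/D/F] holding=-
step 2 (unstack(F, D)): towers=[B/A/E; C/D] holding=F
step 3 (stack(A, C)) [no-op]: towers=[B/A/E; C/D] holding=F
step 4 (stack(F, E)): towers=[B/A/E/F; C/D] holding=-

towers=[B/A/E/F; C/D] holding=-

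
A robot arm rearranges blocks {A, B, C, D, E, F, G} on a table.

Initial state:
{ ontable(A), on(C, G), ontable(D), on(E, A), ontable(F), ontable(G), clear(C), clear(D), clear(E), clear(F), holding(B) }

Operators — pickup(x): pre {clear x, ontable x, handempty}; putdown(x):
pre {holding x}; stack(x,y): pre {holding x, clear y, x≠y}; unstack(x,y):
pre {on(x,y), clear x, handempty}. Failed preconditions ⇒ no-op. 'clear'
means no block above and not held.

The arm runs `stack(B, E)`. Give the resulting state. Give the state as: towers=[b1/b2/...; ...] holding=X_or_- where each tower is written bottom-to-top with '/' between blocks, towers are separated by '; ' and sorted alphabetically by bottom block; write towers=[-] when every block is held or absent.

before: towers=[A/E; D; F; G/C] holding=B
pre[stack(B, E)]: holding(B) ok, clear(E) ok, B≠E ok
all met → apply stack(B, E)
after:  towers=[A/E/B; D; F; G/C] holding=-

towers=[A/E/B; D; F; G/C] holding=-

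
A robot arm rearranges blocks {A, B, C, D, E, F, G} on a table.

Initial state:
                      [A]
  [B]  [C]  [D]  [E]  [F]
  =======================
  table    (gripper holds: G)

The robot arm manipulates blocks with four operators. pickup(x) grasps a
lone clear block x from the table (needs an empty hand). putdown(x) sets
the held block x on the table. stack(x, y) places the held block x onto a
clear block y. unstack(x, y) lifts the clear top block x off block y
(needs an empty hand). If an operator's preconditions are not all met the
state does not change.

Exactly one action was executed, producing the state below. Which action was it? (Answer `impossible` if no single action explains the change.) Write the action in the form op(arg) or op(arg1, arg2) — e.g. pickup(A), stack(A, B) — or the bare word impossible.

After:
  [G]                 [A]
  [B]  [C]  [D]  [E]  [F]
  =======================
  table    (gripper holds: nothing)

target: towers=[B/G; C; D; E; F/A] holding=-
        putdown(G) → towers=[B; C; D; E; F/A; G] holding=-
       stack(G, B) → towers=[B/G; C; D; E; F/A] holding=-  ← match
       stack(G, D) → towers=[B; C; D/G; E; F/A] holding=-
       stack(G, A) → towers=[B; C; D; E; F/A/G] holding=-
       stack(G, E) → towers=[B; C; D; E/G; F/A] holding=-
       stack(G, C) → towers=[B; C/G; D; E; F/A] holding=-

stack(G, B)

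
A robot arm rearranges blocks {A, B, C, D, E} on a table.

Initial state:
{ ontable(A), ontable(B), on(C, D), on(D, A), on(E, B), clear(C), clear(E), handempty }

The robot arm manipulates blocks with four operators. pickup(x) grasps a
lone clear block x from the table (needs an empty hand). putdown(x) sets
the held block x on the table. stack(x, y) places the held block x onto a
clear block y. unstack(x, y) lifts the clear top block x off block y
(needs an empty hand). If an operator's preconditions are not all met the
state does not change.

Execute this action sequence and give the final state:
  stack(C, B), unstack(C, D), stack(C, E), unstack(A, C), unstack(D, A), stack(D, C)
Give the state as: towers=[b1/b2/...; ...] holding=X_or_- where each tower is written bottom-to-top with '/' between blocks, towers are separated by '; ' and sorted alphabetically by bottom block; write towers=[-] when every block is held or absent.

step 1 (stack(C, B)) [no-op]: towers=[A/D/C; B/E] holding=-
step 2 (unstack(C, D)): towers=[A/D; B/E] holding=C
step 3 (stack(C, E)): towers=[A/D; B/E/C] holding=-
step 4 (unstack(A, C)) [no-op]: towers=[A/D; B/E/C] holding=-
step 5 (unstack(D, A)): towers=[A; B/E/C] holding=D
step 6 (stack(D, C)): towers=[A; B/E/C/D] holding=-

towers=[A; B/E/C/D] holding=-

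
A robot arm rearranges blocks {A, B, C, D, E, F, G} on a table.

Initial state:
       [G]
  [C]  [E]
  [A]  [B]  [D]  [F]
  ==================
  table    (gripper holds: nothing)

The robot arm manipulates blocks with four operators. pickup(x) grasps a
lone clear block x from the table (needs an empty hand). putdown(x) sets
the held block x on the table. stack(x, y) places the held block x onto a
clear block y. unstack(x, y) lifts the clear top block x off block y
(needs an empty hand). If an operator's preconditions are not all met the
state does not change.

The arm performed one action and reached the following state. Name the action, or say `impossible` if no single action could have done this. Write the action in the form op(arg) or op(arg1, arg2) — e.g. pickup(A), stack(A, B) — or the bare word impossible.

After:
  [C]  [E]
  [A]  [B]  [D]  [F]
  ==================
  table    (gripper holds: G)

unstack(G, E)

target: towers=[A/C; B/E; D; F] holding=G
         pickup(F) → towers=[A/C; B/E/G; D] holding=F
     unstack(G, E) → towers=[A/C; B/E; D; F] holding=G  ← match
         pickup(D) → towers=[A/C; B/E/G; F] holding=D
     unstack(C, A) → towers=[A; B/E/G; D; F] holding=C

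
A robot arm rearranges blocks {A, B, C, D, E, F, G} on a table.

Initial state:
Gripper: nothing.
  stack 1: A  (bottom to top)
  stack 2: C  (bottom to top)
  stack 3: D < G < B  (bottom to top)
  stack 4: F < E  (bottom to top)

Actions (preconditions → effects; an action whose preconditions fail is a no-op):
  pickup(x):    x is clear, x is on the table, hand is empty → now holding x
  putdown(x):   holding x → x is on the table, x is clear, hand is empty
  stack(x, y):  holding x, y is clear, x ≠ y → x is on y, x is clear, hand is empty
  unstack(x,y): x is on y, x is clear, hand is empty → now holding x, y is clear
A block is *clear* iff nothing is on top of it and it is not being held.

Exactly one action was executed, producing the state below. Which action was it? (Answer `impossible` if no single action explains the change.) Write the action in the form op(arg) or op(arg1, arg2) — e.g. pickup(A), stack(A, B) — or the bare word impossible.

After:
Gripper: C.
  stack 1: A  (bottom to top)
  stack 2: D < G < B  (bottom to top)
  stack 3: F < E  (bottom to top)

target: towers=[A; D/G/B; F/E] holding=C
     unstack(B, G) → towers=[A; C; D/G; F/E] holding=B
         pickup(A) → towers=[C; D/G/B; F/E] holding=A
     unstack(E, F) → towers=[A; C; D/G/B; F] holding=E
         pickup(C) → towers=[A; D/G/B; F/E] holding=C  ← match

pickup(C)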